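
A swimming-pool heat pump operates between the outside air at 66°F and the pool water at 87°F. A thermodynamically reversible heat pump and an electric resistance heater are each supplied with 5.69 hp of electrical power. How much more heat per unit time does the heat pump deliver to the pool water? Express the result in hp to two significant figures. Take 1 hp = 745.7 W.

140 hp

In absolute terms T_C = 292.04 K and T_H = 303.71 K, so ΔT = 11.67 K.
COP_Carnot = T_H/ΔT = 303.71/11.67 = 26.03.
The heat pump delivers Q̇_H = COP × Ẇ = 148.1 hp; the resistance heater delivers Ẇ = 5.690 hp.
Extra = (COP − 1)·Ẇ = 142.4 hp.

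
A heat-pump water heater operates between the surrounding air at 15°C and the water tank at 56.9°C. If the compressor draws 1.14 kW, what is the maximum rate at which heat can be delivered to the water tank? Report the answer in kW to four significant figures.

8.980 kW

In absolute terms T_C = 288.15 K and T_H = 330.05 K, so ΔT = 41.90 K.
COP_Carnot = T_H/ΔT = 330.05/41.90 = 7.877.
Q̇_max = COP_Carnot × Ẇ = 7.877 × 1.140 kW = 8.980 kW.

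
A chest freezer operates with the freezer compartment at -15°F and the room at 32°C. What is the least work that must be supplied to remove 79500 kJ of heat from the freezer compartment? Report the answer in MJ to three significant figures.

In absolute terms T_C = 247.04 K and T_H = 305.15 K, so ΔT = 58.11 K.
The reversible limit is COP_R = T_C/ΔT = 4.251, so W_min = Q_C/COP = Q_C·ΔT/T_C.
W_min = 79500 × 58.11/247.04 = 18700 kJ = 18.70 MJ.

18.7 MJ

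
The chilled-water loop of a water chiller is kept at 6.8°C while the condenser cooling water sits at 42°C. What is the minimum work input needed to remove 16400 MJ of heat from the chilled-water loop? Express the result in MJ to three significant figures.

2060 MJ

In absolute terms T_C = 279.95 K and T_H = 315.15 K, so ΔT = 35.20 K.
The reversible limit is COP_R = T_C/ΔT = 7.953, so W_min = Q_C/COP = Q_C·ΔT/T_C.
W_min = 16400 × 35.20/279.95 = 2062 MJ.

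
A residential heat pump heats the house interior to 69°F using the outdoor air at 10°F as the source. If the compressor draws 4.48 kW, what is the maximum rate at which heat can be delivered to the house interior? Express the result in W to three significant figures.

40100 W

In absolute terms T_C = 260.93 K and T_H = 293.71 K, so ΔT = 32.78 K.
COP_Carnot = T_H/ΔT = 293.71/32.78 = 8.961.
Q̇_max = COP_Carnot × Ẇ = 8.961 × 4.480 kW = 40.14 kW = 40140 W.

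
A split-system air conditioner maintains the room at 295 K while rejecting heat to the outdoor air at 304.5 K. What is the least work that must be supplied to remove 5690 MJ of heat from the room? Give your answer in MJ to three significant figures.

183 MJ

The reservoir spacing is ΔT = 304.5 − 295 = 9.500 K.
The reversible limit is COP_R = T_C/ΔT = 31.05, so W_min = Q_C/COP = Q_C·ΔT/T_C.
W_min = 5690 × 9.500/295.00 = 183.2 MJ.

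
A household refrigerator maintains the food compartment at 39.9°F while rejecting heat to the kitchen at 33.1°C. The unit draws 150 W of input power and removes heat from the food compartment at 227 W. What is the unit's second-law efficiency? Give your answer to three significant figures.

COP_actual = Q̇_C/Ẇ = 227.0/150.0 = 1.513.
In absolute terms T_C = 277.54 K and T_H = 306.25 K, so ΔT = 28.71 K.
COP_Carnot = T_C/ΔT = 277.54/28.71 = 9.667.
η_II = COP_actual/COP_Carnot = 1.513/9.667 = 0.1566.

0.157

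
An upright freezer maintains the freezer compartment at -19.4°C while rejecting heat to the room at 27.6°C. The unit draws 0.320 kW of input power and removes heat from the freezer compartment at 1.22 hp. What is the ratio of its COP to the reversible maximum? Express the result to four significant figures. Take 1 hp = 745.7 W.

Converting, Q̇_C = 1.220 hp = 0.9098 kW, so COP_actual = Q̇_C/Ẇ = 0.9098/0.3200 = 2.843.
In absolute terms T_C = 253.75 K and T_H = 300.75 K, so ΔT = 47.00 K.
COP_Carnot = T_C/ΔT = 253.75/47.00 = 5.399.
η_II = COP_actual/COP_Carnot = 2.843/5.399 = 0.5266.

0.5266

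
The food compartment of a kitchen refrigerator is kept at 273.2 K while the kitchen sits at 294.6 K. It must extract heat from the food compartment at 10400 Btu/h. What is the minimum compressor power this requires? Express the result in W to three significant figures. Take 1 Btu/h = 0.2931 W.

239 W

The reservoir spacing is ΔT = 294.6 − 273.2 = 21.40 K.
COP_Carnot = T_C/ΔT = 273.20/21.40 = 12.77.
Ẇ_min = Q̇/COP_Carnot = 10400/12.77 = 814.6 Btu/h = 238.8 W.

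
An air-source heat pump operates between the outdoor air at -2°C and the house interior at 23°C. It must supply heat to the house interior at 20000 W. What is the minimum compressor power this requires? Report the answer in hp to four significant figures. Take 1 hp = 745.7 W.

2.264 hp

In absolute terms T_C = 271.15 K and T_H = 296.15 K, so ΔT = 25.00 K.
COP_Carnot = T_H/ΔT = 296.15/25.00 = 11.85.
Ẇ_min = Q̇/COP_Carnot = 20000/11.85 = 1688 W = 2.264 hp.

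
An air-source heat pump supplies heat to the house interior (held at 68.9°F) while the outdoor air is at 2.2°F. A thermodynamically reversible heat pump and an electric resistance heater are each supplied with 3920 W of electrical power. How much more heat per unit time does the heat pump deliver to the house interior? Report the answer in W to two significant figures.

27000 W

In absolute terms T_C = 256.59 K and T_H = 293.65 K, so ΔT = 37.06 K.
COP_Carnot = T_H/ΔT = 293.65/37.06 = 7.925.
The heat pump delivers Q̇_H = COP × Ẇ = 31060 W; the resistance heater delivers Ẇ = 3920 W.
Extra = (COP − 1)·Ẇ = 27140 W.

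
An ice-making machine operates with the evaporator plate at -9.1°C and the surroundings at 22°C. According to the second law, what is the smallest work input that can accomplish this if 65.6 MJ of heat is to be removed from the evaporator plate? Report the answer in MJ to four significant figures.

In absolute terms T_C = 264.05 K and T_H = 295.15 K, so ΔT = 31.10 K.
The reversible limit is COP_R = T_C/ΔT = 8.490, so W_min = Q_C/COP = Q_C·ΔT/T_C.
W_min = 65.60 × 31.10/264.05 = 7.726 MJ.

7.726 MJ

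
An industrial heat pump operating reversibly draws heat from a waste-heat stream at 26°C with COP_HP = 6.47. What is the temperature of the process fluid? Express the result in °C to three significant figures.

80.7 °C

COP_HP = T_H/(T_H − T_C) rearranges to T_H = COP·T_C/(COP − 1).
With T_C = 299.15 K, T_H = 6.47 × 299.15/5.470 = 353.84 K.
Converting, 353.84 K = 80.69°C.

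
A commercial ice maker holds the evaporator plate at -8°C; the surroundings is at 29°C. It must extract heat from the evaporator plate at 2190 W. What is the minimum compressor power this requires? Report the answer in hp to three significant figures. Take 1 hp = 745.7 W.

0.410 hp

In absolute terms T_C = 265.15 K and T_H = 302.15 K, so ΔT = 37.00 K.
COP_Carnot = T_C/ΔT = 265.15/37.00 = 7.166.
Ẇ_min = Q̇/COP_Carnot = 2190/7.166 = 305.6 W = 0.4098 hp.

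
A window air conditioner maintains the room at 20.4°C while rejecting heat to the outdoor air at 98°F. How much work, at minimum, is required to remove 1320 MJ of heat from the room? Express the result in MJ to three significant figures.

In absolute terms T_C = 293.55 K and T_H = 309.82 K, so ΔT = 16.27 K.
The reversible limit is COP_R = T_C/ΔT = 18.05, so W_min = Q_C/COP = Q_C·ΔT/T_C.
W_min = 1320 × 16.27/293.55 = 73.15 MJ.

73.1 MJ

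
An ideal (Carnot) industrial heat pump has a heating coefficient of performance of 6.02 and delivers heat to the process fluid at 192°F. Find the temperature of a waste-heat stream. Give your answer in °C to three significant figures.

28.7 °C

COP_HP = T_H/(T_H − T_C) gives T_H − T_C = T_H/COP.
With T_H = 362.04 K, T_C = 362.04 × (1 − 1/6.02) = 301.90 K.
Converting, 301.90 K = 28.75°C.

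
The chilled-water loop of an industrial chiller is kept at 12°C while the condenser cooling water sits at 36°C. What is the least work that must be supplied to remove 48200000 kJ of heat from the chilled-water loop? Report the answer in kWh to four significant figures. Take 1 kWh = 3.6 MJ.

In absolute terms T_C = 285.15 K and T_H = 309.15 K, so ΔT = 24.00 K.
The reversible limit is COP_R = T_C/ΔT = 11.88, so W_min = Q_C/COP = Q_C·ΔT/T_C.
W_min = 48200000 × 24.00/285.15 = 4057000 kJ = 1127 kWh.

1127 kWh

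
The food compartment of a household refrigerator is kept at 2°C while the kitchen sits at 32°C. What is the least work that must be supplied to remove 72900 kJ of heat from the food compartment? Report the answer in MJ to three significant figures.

7.95 MJ

In absolute terms T_C = 275.15 K and T_H = 305.15 K, so ΔT = 30.00 K.
The reversible limit is COP_R = T_C/ΔT = 9.172, so W_min = Q_C/COP = Q_C·ΔT/T_C.
W_min = 72900 × 30.00/275.15 = 7948 kJ = 7.948 MJ.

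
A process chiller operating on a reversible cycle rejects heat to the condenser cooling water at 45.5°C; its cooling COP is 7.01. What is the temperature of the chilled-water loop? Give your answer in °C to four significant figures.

For a Carnot refrigerator COP_R = T_C/(T_H − T_C), so T_C = COP·T_H/(1 + COP).
With T_H = 318.65 K, T_C = 7.01 × 318.65/8.010 = 278.87 K.
Converting, 278.87 K = 5.72°C.

5.718 °C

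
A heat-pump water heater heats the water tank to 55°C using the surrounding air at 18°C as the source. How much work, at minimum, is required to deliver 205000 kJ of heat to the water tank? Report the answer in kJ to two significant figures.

In absolute terms T_C = 291.15 K and T_H = 328.15 K, so ΔT = 37.00 K.
The reversible limit is COP_HP = T_H/ΔT = 8.869, so W_min = Q_H/COP = Q_H·ΔT/T_H.
W_min = 205000 × 37.00/328.15 = 23110 kJ.

23000 kJ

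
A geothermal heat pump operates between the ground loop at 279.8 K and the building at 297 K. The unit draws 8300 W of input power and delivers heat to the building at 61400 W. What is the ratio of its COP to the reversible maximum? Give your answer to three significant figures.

COP_actual = Q̇_H/Ẇ = 61400/8300 = 7.398.
The reservoir spacing is ΔT = 297 − 279.8 = 17.20 K.
COP_Carnot = T_H/ΔT = 297.00/17.20 = 17.27.
η_II = COP_actual/COP_Carnot = 7.398/17.27 = 0.4284.

0.428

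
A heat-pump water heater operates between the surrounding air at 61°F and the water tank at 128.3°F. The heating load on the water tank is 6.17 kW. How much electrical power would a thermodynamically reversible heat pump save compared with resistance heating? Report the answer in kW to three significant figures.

5.46 kW

In absolute terms T_C = 289.26 K and T_H = 326.65 K, so ΔT = 37.39 K.
COP_Carnot = T_H/ΔT = 326.65/37.39 = 8.737.
Resistance heating needs Ẇ_res = Q̇_H = 6.170 kW; the reversible heat pump needs only Ẇ_hp = Q̇_H/COP = 0.7062 kW.
Saving = 6.170 − 0.7062 = 5.464 kW.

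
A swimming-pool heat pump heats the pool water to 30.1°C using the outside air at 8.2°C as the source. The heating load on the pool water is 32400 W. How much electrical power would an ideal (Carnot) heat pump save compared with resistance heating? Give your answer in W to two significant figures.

In absolute terms T_C = 281.35 K and T_H = 303.25 K, so ΔT = 21.90 K.
COP_Carnot = T_H/ΔT = 303.25/21.90 = 13.85.
Resistance heating needs Ẇ_res = Q̇_H = 32400 W; the reversible heat pump needs only Ẇ_hp = Q̇_H/COP = 2340 W.
Saving = 32400 − 2340 = 30060 W.

30000 W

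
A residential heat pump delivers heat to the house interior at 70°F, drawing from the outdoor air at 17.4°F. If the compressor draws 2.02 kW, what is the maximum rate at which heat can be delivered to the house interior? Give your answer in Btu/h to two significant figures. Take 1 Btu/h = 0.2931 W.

69000 Btu/h

In absolute terms T_C = 265.04 K and T_H = 294.26 K, so ΔT = 29.22 K.
COP_Carnot = T_H/ΔT = 294.26/29.22 = 10.07.
Q̇_max = COP_Carnot × Ẇ = 10.07 × 2.020 kW = 20.34 kW = 69400 Btu/h.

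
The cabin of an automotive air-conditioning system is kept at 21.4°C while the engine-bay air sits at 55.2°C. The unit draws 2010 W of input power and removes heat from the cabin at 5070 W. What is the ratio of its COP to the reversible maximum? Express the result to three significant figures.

COP_actual = Q̇_C/Ẇ = 5070/2010 = 2.522.
In absolute terms T_C = 294.55 K and T_H = 328.35 K, so ΔT = 33.80 K.
COP_Carnot = T_C/ΔT = 294.55/33.80 = 8.714.
η_II = COP_actual/COP_Carnot = 2.522/8.714 = 0.2894.

0.289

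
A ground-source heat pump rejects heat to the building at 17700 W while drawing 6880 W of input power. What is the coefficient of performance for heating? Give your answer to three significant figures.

The first law gives Q̇_H = Q̇_C + Ẇ, so the three rates are Q̇_C = 10820, Q̇_H = 17700, Ẇ = 6880 W.
COP_HP = Q̇_H/Ẇ = 17700/6880 = 2.573.

2.57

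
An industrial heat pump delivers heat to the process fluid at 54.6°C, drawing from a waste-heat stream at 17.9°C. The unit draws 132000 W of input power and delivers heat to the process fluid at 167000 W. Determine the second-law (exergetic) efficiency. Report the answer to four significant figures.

COP_actual = Q̇_H/Ẇ = 167000/132000 = 1.265.
In absolute terms T_C = 291.05 K and T_H = 327.75 K, so ΔT = 36.70 K.
COP_Carnot = T_H/ΔT = 327.75/36.70 = 8.931.
η_II = COP_actual/COP_Carnot = 1.265/8.931 = 0.1417.

0.1417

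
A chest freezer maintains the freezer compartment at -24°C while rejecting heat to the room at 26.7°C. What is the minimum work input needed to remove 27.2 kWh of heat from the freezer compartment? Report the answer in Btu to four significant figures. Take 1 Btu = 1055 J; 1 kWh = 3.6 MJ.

18890 Btu

In absolute terms T_C = 249.15 K and T_H = 299.85 K, so ΔT = 50.70 K.
The reversible limit is COP_R = T_C/ΔT = 4.914, so W_min = Q_C/COP = Q_C·ΔT/T_C.
W_min = 27.20 × 50.70/249.15 = 5.535 kWh = 18890 Btu.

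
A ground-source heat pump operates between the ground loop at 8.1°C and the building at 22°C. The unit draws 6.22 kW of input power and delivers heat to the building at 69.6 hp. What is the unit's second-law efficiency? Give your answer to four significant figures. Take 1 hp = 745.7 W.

Converting, Q̇_H = 69.60 hp = 51.90 kW, so COP_actual = Q̇_H/Ẇ = 51.90/6.220 = 8.344.
In absolute terms T_C = 281.25 K and T_H = 295.15 K, so ΔT = 13.90 K.
COP_Carnot = T_H/ΔT = 295.15/13.90 = 21.23.
η_II = COP_actual/COP_Carnot = 8.344/21.23 = 0.3930.

0.3930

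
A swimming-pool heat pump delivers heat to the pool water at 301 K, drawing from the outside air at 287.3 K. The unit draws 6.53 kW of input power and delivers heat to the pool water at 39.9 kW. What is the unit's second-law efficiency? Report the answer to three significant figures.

COP_actual = Q̇_H/Ẇ = 39.90/6.530 = 6.110.
The reservoir spacing is ΔT = 301 − 287.3 = 13.70 K.
COP_Carnot = T_H/ΔT = 301.00/13.70 = 21.97.
η_II = COP_actual/COP_Carnot = 6.110/21.97 = 0.2781.

0.278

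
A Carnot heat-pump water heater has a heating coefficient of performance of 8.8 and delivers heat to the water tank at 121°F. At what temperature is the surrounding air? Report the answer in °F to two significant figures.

COP_HP = T_H/(T_H − T_C) gives T_H − T_C = T_H/COP.
With T_H = 322.59 K, T_C = 322.59 × (1 − 1/8.8) = 285.94 K.
Converting, 285.94 K = 55.01°F.

55 °F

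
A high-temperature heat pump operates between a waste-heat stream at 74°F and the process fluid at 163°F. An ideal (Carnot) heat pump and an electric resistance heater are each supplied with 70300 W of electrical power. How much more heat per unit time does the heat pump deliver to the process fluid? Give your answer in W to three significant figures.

422000 W

In absolute terms T_C = 296.48 K and T_H = 345.93 K, so ΔT = 49.44 K.
COP_Carnot = T_H/ΔT = 345.93/49.44 = 6.996.
The heat pump delivers Q̇_H = COP × Ẇ = 491800 W; the resistance heater delivers Ẇ = 70300 W.
Extra = (COP − 1)·Ẇ = 421500 W.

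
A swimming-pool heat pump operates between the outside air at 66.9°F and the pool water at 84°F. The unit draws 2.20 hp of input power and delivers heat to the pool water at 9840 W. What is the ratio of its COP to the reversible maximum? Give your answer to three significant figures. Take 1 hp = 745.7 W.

Converting, Q̇_H = 9840 W = 13.20 hp, so COP_actual = Q̇_H/Ẇ = 13.20/2.200 = 5.998.
In absolute terms T_C = 292.54 K and T_H = 302.04 K, so ΔT = 9.500 K.
COP_Carnot = T_H/ΔT = 302.04/9.500 = 31.79.
η_II = COP_actual/COP_Carnot = 5.998/31.79 = 0.1887.

0.189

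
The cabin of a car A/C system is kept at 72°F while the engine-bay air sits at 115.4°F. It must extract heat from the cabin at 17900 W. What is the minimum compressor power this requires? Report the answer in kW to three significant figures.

1.46 kW

In absolute terms T_C = 295.37 K and T_H = 319.48 K, so ΔT = 24.11 K.
COP_Carnot = T_C/ΔT = 295.37/24.11 = 12.25.
Ẇ_min = Q̇/COP_Carnot = 17900/12.25 = 1461 W = 1.461 kW.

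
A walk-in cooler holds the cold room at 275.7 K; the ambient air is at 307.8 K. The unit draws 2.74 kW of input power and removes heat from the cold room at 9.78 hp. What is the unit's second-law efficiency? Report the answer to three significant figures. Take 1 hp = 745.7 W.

0.310

Converting, Q̇_C = 9.780 hp = 7.293 kW, so COP_actual = Q̇_C/Ẇ = 7.293/2.740 = 2.662.
The reservoir spacing is ΔT = 307.8 − 275.7 = 32.10 K.
COP_Carnot = T_C/ΔT = 275.70/32.10 = 8.589.
η_II = COP_actual/COP_Carnot = 2.662/8.589 = 0.3099.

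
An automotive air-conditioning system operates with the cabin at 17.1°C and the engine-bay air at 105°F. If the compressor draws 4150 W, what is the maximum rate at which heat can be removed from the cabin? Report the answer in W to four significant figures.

51350 W

In absolute terms T_C = 290.25 K and T_H = 313.71 K, so ΔT = 23.46 K.
COP_Carnot = T_C/ΔT = 290.25/23.46 = 12.37.
Q̇_max = COP_Carnot × Ẇ = 12.37 × 4150 W = 51350 W.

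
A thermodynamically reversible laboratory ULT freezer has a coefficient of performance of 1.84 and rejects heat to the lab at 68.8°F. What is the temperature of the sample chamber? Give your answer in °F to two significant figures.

For a Carnot refrigerator COP_R = T_C/(T_H − T_C), so T_C = COP·T_H/(1 + COP).
With T_H = 293.59 K, T_C = 1.84 × 293.59/2.840 = 190.22 K.
Converting, 190.22 K = -117.28°F.

-120 °F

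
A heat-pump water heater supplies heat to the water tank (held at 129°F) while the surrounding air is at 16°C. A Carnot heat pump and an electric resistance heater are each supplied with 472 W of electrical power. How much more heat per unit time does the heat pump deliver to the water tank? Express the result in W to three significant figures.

In absolute terms T_C = 289.15 K and T_H = 327.04 K, so ΔT = 37.89 K.
COP_Carnot = T_H/ΔT = 327.04/37.89 = 8.632.
The heat pump delivers Q̇_H = COP × Ẇ = 4074 W; the resistance heater delivers Ẇ = 472.0 W.
Extra = (COP − 1)·Ẇ = 3602 W.

3600 W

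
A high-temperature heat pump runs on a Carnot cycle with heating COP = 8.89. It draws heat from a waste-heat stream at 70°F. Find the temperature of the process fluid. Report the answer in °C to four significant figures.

COP_HP = T_H/(T_H − T_C) rearranges to T_H = COP·T_C/(COP − 1).
With T_C = 294.26 K, T_H = 8.89 × 294.26/7.890 = 331.56 K.
Converting, 331.56 K = 58.41°C.

58.41 °C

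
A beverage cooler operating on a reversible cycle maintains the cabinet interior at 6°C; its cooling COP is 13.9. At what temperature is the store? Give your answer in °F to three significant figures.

COP_R = T_C/(T_H − T_C) gives T_H − T_C = T_C/COP.
With T_C = 279.15 K, T_H = 279.15 × (1 + 1/13.9) = 299.23 K.
Converting, 299.23 K = 78.95°F.

78.9 °F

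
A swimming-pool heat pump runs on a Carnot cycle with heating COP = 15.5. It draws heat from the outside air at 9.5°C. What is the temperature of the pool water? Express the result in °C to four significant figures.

COP_HP = T_H/(T_H − T_C) rearranges to T_H = COP·T_C/(COP − 1).
With T_C = 282.65 K, T_H = 15.5 × 282.65/14.50 = 302.14 K.
Converting, 302.14 K = 28.99°C.

28.99 °C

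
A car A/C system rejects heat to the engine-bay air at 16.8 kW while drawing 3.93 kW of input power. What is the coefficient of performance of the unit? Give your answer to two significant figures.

The first law gives Q̇_H = Q̇_C + Ẇ, so the three rates are Q̇_C = 12.87, Q̇_H = 16.80, Ẇ = 3.930 kW.
COP_R = Q̇_C/Ẇ = 12.87/3.930 = 3.275.

3.3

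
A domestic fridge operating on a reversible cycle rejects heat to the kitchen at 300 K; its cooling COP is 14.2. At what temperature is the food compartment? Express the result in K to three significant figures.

For a Carnot refrigerator COP_R = T_C/(T_H − T_C), so T_C = COP·T_H/(1 + COP).
With T_H = 300.00 K, T_C = 14.2 × 300.00/15.20 = 280.26 K.

280 K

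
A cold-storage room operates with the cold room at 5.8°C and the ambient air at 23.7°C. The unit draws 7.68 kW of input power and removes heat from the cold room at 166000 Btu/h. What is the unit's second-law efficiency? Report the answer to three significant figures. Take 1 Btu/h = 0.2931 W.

Converting, Q̇_C = 166000 Btu/h = 48.65 kW, so COP_actual = Q̇_C/Ẇ = 48.65/7.680 = 6.335.
In absolute terms T_C = 278.95 K and T_H = 296.85 K, so ΔT = 17.90 K.
COP_Carnot = T_C/ΔT = 278.95/17.90 = 15.58.
η_II = COP_actual/COP_Carnot = 6.335/15.58 = 0.4065.

0.407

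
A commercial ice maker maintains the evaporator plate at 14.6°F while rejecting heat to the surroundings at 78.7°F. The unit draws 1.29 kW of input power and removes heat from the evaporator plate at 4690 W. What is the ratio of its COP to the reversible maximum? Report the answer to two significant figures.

Converting, Q̇_C = 4690 W = 4.690 kW, so COP_actual = Q̇_C/Ẇ = 4.690/1.290 = 3.636.
In absolute terms T_C = 263.48 K and T_H = 299.09 K, so ΔT = 35.61 K.
COP_Carnot = T_C/ΔT = 263.48/35.61 = 7.399.
η_II = COP_actual/COP_Carnot = 3.636/7.399 = 0.4914.

0.49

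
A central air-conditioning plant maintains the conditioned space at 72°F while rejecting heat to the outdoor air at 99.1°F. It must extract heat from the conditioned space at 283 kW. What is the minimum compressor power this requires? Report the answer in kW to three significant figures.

14.4 kW

In absolute terms T_C = 295.37 K and T_H = 310.43 K, so ΔT = 15.06 K.
COP_Carnot = T_C/ΔT = 295.37/15.06 = 19.62.
Ẇ_min = Q̇/COP_Carnot = 283.0/19.62 = 14.42 kW.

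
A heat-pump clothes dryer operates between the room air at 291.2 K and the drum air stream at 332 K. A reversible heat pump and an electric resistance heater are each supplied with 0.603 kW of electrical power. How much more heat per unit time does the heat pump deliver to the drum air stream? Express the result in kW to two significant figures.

The reservoir spacing is ΔT = 332 − 291.2 = 40.80 K.
COP_Carnot = T_H/ΔT = 332.00/40.80 = 8.137.
The heat pump delivers Q̇_H = COP × Ẇ = 4.907 kW; the resistance heater delivers Ẇ = 0.6030 kW.
Extra = (COP − 1)·Ẇ = 4.304 kW.

4.3 kW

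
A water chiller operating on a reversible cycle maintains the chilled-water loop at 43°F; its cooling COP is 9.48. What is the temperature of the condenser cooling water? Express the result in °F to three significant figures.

96.0 °F

COP_R = T_C/(T_H − T_C) gives T_H − T_C = T_C/COP.
With T_C = 279.26 K, T_H = 279.26 × (1 + 1/9.48) = 308.72 K.
Converting, 308.72 K = 96.02°F.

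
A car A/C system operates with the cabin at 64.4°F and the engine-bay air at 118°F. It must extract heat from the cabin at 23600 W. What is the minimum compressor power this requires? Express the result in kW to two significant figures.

2.4 kW

In absolute terms T_C = 291.15 K and T_H = 320.93 K, so ΔT = 29.78 K.
COP_Carnot = T_C/ΔT = 291.15/29.78 = 9.777.
Ẇ_min = Q̇/COP_Carnot = 23600/9.777 = 2414 W = 2.414 kW.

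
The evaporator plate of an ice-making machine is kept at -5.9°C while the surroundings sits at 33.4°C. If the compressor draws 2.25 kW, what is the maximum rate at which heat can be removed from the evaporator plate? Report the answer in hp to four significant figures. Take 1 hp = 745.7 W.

20.52 hp

In absolute terms T_C = 267.25 K and T_H = 306.55 K, so ΔT = 39.30 K.
COP_Carnot = T_C/ΔT = 267.25/39.30 = 6.800.
Q̇_max = COP_Carnot × Ẇ = 6.800 × 2.250 kW = 15.30 kW = 20.52 hp.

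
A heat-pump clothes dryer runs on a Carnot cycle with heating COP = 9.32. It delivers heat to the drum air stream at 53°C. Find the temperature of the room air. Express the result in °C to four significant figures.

18.01 °C

COP_HP = T_H/(T_H − T_C) gives T_H − T_C = T_H/COP.
With T_H = 326.15 K, T_C = 326.15 × (1 − 1/9.32) = 291.16 K.
Converting, 291.16 K = 18.01°C.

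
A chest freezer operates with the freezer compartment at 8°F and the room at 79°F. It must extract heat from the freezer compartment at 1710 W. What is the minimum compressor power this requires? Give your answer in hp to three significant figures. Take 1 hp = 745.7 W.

In absolute terms T_C = 259.82 K and T_H = 299.26 K, so ΔT = 39.44 K.
COP_Carnot = T_C/ΔT = 259.82/39.44 = 6.587.
Ẇ_min = Q̇/COP_Carnot = 1710/6.587 = 259.6 W = 0.3481 hp.

0.348 hp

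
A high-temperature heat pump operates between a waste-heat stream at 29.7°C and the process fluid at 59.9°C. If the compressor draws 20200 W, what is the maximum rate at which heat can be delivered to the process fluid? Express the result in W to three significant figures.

In absolute terms T_C = 302.85 K and T_H = 333.05 K, so ΔT = 30.20 K.
COP_Carnot = T_H/ΔT = 333.05/30.20 = 11.03.
Q̇_max = COP_Carnot × Ẇ = 11.03 × 20200 W = 222800 W.

223000 W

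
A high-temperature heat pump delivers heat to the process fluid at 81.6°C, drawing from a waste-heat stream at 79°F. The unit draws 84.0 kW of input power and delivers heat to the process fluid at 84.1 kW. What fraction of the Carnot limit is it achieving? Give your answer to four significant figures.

COP_actual = Q̇_H/Ẇ = 84.10/84.00 = 1.001.
In absolute terms T_C = 299.26 K and T_H = 354.75 K, so ΔT = 55.49 K.
COP_Carnot = T_H/ΔT = 354.75/55.49 = 6.393.
η_II = COP_actual/COP_Carnot = 1.001/6.393 = 0.1566.

0.1566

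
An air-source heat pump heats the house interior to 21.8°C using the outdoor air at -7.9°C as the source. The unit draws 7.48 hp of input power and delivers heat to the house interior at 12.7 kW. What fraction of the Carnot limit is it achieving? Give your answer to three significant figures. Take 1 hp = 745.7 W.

Converting, Q̇_H = 12.70 kW = 17.03 hp, so COP_actual = Q̇_H/Ẇ = 17.03/7.480 = 2.277.
In absolute terms T_C = 265.25 K and T_H = 294.95 K, so ΔT = 29.70 K.
COP_Carnot = T_H/ΔT = 294.95/29.70 = 9.931.
η_II = COP_actual/COP_Carnot = 2.277/9.931 = 0.2293.

0.229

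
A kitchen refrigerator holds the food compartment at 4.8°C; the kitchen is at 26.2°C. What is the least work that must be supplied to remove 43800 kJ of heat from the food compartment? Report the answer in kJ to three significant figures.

3370 kJ

In absolute terms T_C = 277.95 K and T_H = 299.35 K, so ΔT = 21.40 K.
The reversible limit is COP_R = T_C/ΔT = 12.99, so W_min = Q_C/COP = Q_C·ΔT/T_C.
W_min = 43800 × 21.40/277.95 = 3372 kJ.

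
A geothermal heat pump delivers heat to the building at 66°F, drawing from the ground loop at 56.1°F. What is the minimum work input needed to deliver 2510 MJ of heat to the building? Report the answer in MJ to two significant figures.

In absolute terms T_C = 286.54 K and T_H = 292.04 K, so ΔT = 5.500 K.
The reversible limit is COP_HP = T_H/ΔT = 53.10, so W_min = Q_H/COP = Q_H·ΔT/T_H.
W_min = 2510 × 5.500/292.04 = 47.27 MJ.

47 MJ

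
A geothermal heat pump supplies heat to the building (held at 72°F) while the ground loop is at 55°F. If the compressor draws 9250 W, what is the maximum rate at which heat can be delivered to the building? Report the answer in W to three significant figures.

In absolute terms T_C = 285.93 K and T_H = 295.37 K, so ΔT = 9.444 K.
COP_Carnot = T_H/ΔT = 295.37/9.444 = 31.27.
Q̇_max = COP_Carnot × Ẇ = 31.27 × 9250 W = 289300 W.

289000 W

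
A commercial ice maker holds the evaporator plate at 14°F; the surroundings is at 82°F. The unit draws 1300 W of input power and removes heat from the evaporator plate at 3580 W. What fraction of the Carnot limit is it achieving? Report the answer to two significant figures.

COP_actual = Q̇_C/Ẇ = 3580/1300 = 2.754.
In absolute terms T_C = 263.15 K and T_H = 300.93 K, so ΔT = 37.78 K.
COP_Carnot = T_C/ΔT = 263.15/37.78 = 6.966.
η_II = COP_actual/COP_Carnot = 2.754/6.966 = 0.3953.

0.40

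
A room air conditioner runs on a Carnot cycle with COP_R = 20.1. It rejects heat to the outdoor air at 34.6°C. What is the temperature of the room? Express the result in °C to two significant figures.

20 °C

For a Carnot refrigerator COP_R = T_C/(T_H − T_C), so T_C = COP·T_H/(1 + COP).
With T_H = 307.75 K, T_C = 20.1 × 307.75/21.10 = 293.16 K.
Converting, 293.16 K = 20.01°C.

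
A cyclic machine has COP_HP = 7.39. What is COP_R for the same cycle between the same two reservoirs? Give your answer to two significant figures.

6.4

Since Q_H = Q_C + W for any cycle, COP_R = Q_C/W = Q_H/W − 1.
COP_R = 7.39 − 1 = 6.39.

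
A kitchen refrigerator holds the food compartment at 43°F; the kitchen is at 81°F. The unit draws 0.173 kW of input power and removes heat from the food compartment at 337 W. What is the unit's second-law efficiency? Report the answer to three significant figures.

Converting, Q̇_C = 337.0 W = 0.3370 kW, so COP_actual = Q̇_C/Ẇ = 0.3370/0.1730 = 1.948.
In absolute terms T_C = 279.26 K and T_H = 300.37 K, so ΔT = 21.11 K.
COP_Carnot = T_C/ΔT = 279.26/21.11 = 13.23.
η_II = COP_actual/COP_Carnot = 1.948/13.23 = 0.1473.

0.147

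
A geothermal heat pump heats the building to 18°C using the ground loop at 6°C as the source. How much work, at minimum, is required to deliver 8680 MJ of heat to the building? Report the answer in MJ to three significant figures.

In absolute terms T_C = 279.15 K and T_H = 291.15 K, so ΔT = 12.00 K.
The reversible limit is COP_HP = T_H/ΔT = 24.26, so W_min = Q_H/COP = Q_H·ΔT/T_H.
W_min = 8680 × 12.00/291.15 = 357.8 MJ.

358 MJ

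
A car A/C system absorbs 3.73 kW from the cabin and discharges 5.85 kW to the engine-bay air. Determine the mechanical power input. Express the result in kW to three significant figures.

For a cyclic device the first law requires Q̇_H = Q̇_C + Ẇ.
Ẇ = Q̇_H − Q̇_C = 2.120 kW.

2.12 kW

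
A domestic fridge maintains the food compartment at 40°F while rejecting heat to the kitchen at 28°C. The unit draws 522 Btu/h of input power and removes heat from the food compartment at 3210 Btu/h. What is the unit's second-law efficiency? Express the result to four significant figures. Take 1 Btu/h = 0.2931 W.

0.5218

COP_actual = Q̇_C/Ẇ = 3210/522.0 = 6.149.
In absolute terms T_C = 277.59 K and T_H = 301.15 K, so ΔT = 23.56 K.
COP_Carnot = T_C/ΔT = 277.59/23.56 = 11.78.
η_II = COP_actual/COP_Carnot = 6.149/11.78 = 0.5218.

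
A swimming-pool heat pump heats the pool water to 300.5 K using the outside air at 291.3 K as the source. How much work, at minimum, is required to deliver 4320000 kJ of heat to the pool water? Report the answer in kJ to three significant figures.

132000 kJ

The reservoir spacing is ΔT = 300.5 − 291.3 = 9.200 K.
The reversible limit is COP_HP = T_H/ΔT = 32.66, so W_min = Q_H/COP = Q_H·ΔT/T_H.
W_min = 4320000 × 9.200/300.50 = 132300 kJ.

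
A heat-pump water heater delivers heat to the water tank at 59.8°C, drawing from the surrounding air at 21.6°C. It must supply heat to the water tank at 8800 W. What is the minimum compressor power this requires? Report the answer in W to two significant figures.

In absolute terms T_C = 294.75 K and T_H = 332.95 K, so ΔT = 38.20 K.
COP_Carnot = T_H/ΔT = 332.95/38.20 = 8.716.
Ẇ_min = Q̇/COP_Carnot = 8800/8.716 = 1010 W.

1000 W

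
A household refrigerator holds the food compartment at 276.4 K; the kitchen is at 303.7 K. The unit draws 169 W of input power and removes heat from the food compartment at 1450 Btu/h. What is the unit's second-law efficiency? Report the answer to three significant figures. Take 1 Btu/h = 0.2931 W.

Converting, Q̇_C = 1450 Btu/h = 425.0 W, so COP_actual = Q̇_C/Ẇ = 425.0/169.0 = 2.515.
The reservoir spacing is ΔT = 303.7 − 276.4 = 27.30 K.
COP_Carnot = T_C/ΔT = 276.40/27.30 = 10.12.
η_II = COP_actual/COP_Carnot = 2.515/10.12 = 0.2484.

0.248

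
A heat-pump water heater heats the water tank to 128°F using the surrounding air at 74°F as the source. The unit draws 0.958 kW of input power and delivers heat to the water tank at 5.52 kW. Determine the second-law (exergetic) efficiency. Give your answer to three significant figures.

COP_actual = Q̇_H/Ẇ = 5.520/0.9580 = 5.762.
In absolute terms T_C = 296.48 K and T_H = 326.48 K, so ΔT = 30.00 K.
COP_Carnot = T_H/ΔT = 326.48/30.00 = 10.88.
η_II = COP_actual/COP_Carnot = 5.762/10.88 = 0.5295.

0.529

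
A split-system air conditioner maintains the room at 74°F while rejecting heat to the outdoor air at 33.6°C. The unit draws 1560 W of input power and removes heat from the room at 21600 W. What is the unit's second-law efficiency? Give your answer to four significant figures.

0.4795

COP_actual = Q̇_C/Ẇ = 21600/1560 = 13.85.
In absolute terms T_C = 296.48 K and T_H = 306.75 K, so ΔT = 10.27 K.
COP_Carnot = T_C/ΔT = 296.48/10.27 = 28.88.
η_II = COP_actual/COP_Carnot = 13.85/28.88 = 0.4795.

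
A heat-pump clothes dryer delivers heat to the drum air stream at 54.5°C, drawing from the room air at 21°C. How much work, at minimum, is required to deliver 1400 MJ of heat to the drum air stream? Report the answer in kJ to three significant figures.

In absolute terms T_C = 294.15 K and T_H = 327.65 K, so ΔT = 33.50 K.
The reversible limit is COP_HP = T_H/ΔT = 9.781, so W_min = Q_H/COP = Q_H·ΔT/T_H.
W_min = 1400 × 33.50/327.65 = 143.1 MJ = 143100 kJ.

143000 kJ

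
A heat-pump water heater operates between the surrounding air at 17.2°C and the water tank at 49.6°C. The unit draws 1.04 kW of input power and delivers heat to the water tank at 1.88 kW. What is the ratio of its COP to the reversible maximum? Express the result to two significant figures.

0.18

COP_actual = Q̇_H/Ẇ = 1.880/1.040 = 1.808.
In absolute terms T_C = 290.35 K and T_H = 322.75 K, so ΔT = 32.40 K.
COP_Carnot = T_H/ΔT = 322.75/32.40 = 9.961.
η_II = COP_actual/COP_Carnot = 1.808/9.961 = 0.1815.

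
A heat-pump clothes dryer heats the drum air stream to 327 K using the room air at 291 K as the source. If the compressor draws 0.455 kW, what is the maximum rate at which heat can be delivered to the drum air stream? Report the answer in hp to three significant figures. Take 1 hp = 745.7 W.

5.54 hp

The reservoir spacing is ΔT = 327 − 291 = 36.00 K.
COP_Carnot = T_H/ΔT = 327.00/36.00 = 9.083.
Q̇_max = COP_Carnot × Ẇ = 9.083 × 0.4550 kW = 4.133 kW = 5.542 hp.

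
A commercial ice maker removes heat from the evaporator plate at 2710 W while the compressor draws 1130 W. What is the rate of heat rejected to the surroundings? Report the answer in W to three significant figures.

3840 W

For a cyclic device the first law requires Q̇_H = Q̇_C + Ẇ.
Q̇_H = Q̇_C + Ẇ = 3840 W.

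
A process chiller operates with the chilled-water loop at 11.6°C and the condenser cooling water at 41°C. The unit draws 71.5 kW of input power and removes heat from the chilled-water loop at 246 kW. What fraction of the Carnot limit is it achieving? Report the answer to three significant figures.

COP_actual = Q̇_C/Ẇ = 246.0/71.50 = 3.441.
In absolute terms T_C = 284.75 K and T_H = 314.15 K, so ΔT = 29.40 K.
COP_Carnot = T_C/ΔT = 284.75/29.40 = 9.685.
η_II = COP_actual/COP_Carnot = 3.441/9.685 = 0.3552.

0.355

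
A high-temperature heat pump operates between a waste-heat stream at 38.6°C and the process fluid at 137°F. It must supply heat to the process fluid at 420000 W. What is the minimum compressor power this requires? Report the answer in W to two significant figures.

In absolute terms T_C = 311.75 K and T_H = 331.48 K, so ΔT = 19.73 K.
COP_Carnot = T_H/ΔT = 331.48/19.73 = 16.80.
Ẇ_min = Q̇/COP_Carnot = 420000/16.80 = 25000 W.

25000 W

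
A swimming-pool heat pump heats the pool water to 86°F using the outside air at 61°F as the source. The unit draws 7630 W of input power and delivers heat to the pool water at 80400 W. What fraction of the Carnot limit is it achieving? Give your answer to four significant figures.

0.4828

COP_actual = Q̇_H/Ẇ = 80400/7630 = 10.54.
In absolute terms T_C = 289.26 K and T_H = 303.15 K, so ΔT = 13.89 K.
COP_Carnot = T_H/ΔT = 303.15/13.89 = 21.83.
η_II = COP_actual/COP_Carnot = 10.54/21.83 = 0.4828.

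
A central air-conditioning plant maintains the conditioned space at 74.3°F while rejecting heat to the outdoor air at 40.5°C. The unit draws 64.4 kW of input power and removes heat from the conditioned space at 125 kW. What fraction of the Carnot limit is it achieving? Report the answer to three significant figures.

0.111

COP_actual = Q̇_C/Ẇ = 125.0/64.40 = 1.941.
In absolute terms T_C = 296.65 K and T_H = 313.65 K, so ΔT = 17.00 K.
COP_Carnot = T_C/ΔT = 296.65/17.00 = 17.45.
η_II = COP_actual/COP_Carnot = 1.941/17.45 = 0.1112.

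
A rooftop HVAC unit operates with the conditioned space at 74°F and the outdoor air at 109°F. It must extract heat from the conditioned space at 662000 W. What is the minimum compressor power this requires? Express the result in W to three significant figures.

43400 W

In absolute terms T_C = 296.48 K and T_H = 315.93 K, so ΔT = 19.44 K.
COP_Carnot = T_C/ΔT = 296.48/19.44 = 15.25.
Ẇ_min = Q̇/COP_Carnot = 662000/15.25 = 43420 W.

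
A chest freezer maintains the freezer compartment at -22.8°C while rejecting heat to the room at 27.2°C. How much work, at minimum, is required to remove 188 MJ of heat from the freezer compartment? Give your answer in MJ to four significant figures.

In absolute terms T_C = 250.35 K and T_H = 300.35 K, so ΔT = 50.00 K.
The reversible limit is COP_R = T_C/ΔT = 5.007, so W_min = Q_C/COP = Q_C·ΔT/T_C.
W_min = 188.0 × 50.00/250.35 = 37.55 MJ.

37.55 MJ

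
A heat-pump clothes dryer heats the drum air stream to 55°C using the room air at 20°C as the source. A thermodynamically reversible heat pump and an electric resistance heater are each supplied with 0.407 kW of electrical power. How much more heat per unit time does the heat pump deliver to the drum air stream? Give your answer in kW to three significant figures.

3.41 kW

In absolute terms T_C = 293.15 K and T_H = 328.15 K, so ΔT = 35.00 K.
COP_Carnot = T_H/ΔT = 328.15/35.00 = 9.376.
The heat pump delivers Q̇_H = COP × Ẇ = 3.816 kW; the resistance heater delivers Ẇ = 0.4070 kW.
Extra = (COP − 1)·Ẇ = 3.409 kW.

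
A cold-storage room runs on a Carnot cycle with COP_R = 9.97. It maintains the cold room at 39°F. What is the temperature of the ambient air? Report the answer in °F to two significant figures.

89 °F

COP_R = T_C/(T_H − T_C) gives T_H − T_C = T_C/COP.
With T_C = 277.04 K, T_H = 277.04 × (1 + 1/9.97) = 304.83 K.
Converting, 304.83 K = 89.02°F.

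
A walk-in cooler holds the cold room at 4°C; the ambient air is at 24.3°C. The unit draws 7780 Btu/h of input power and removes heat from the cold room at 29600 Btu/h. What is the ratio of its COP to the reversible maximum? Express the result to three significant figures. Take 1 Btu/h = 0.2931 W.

0.279

COP_actual = Q̇_C/Ẇ = 29600/7780 = 3.805.
In absolute terms T_C = 277.15 K and T_H = 297.45 K, so ΔT = 20.30 K.
COP_Carnot = T_C/ΔT = 277.15/20.30 = 13.65.
η_II = COP_actual/COP_Carnot = 3.805/13.65 = 0.2787.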